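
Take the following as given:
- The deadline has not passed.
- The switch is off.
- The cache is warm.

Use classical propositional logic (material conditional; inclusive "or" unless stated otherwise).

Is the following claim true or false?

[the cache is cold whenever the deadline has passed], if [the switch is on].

True.

Let Q = "the switch is on" (F), P = "the deadline has passed" (F), R = "the cache is warm" (T).
Parsed as Q -> (P -> ~R)

~R = ~T = F
P -> ~R = F -> F = T
Q -> (P -> ~R) = F -> T = T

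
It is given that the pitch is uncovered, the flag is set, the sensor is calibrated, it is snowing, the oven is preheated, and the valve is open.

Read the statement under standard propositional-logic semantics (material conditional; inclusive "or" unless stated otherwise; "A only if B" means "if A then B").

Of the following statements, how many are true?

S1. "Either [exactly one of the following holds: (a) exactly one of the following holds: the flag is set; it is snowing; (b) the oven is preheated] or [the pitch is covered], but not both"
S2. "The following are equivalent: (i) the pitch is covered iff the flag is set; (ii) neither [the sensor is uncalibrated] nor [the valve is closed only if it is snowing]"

Let K = "the flag is set" (T), L = "it is snowing" (T), R = "the oven is preheated" (T), P = "the pitch is covered" (F), Q = "the sensor is calibrated" (T), H = "the valve is open" (T).

S1: In symbols: ((K ⊕ L) ⊕ R) ⊕ P

K ⊕ L = T ⊕ T = F
(K ⊕ L) ⊕ R = F ⊕ T = T
((K ⊕ L) ⊕ R) ⊕ P = T ⊕ F = T
Thus S1 is true.

S2: Formalization: (P ↔ K) ↔ (¬Q ↓ (¬H → L))

P ↔ K = F ↔ T = F
¬Q = ¬T = F
¬H = ¬T = F
¬H → L = F → T = T
¬Q ↓ (¬H → L) = F ↓ T = F
(P ↔ K) ↔ (¬Q ↓ (¬H → L)) = F ↔ F = T
Thus S2 is true.

2 of the 2 statements are true.

2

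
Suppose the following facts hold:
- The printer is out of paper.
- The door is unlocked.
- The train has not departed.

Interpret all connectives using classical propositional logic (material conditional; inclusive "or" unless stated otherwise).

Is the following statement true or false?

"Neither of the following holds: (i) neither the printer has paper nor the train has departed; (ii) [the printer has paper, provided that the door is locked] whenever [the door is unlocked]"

Let P = "the printer has paper" (F), R = "the train has departed" (F), Q = "the door is locked" (F).
In symbols: (P nor R) nor (~Q -> (Q -> P))

P nor R = F nor F = T
~Q = ~F = T
Q -> P = F -> F = T
~Q -> (Q -> P) = T -> T = T
(P nor R) nor (~Q -> (Q -> P)) = T nor T = F

False.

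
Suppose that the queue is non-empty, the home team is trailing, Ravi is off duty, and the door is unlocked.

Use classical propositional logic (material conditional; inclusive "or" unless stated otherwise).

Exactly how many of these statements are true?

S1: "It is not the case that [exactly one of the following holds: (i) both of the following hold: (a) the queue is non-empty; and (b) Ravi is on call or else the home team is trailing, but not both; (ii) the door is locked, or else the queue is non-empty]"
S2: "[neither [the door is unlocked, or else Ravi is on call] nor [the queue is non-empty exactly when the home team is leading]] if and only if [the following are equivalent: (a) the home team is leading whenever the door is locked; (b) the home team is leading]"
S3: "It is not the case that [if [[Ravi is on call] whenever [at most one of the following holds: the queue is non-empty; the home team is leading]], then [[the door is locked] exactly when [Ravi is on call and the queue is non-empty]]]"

2

Let U = "the queue is empty" (F), L = "Ravi is on call" (F), W = "the home team is leading" (F), G = "the door is locked" (F).

S1: In symbols: ~((~U & (L xor ~W)) xor (G | ~U))

~U = ~F = T
~W = ~F = T
L xor ~W = F xor T = T
~U & (L xor ~W) = T & T = T
~U = ~F = T
G | ~U = F | T = T
(~U & (L xor ~W)) xor (G | ~U) = T xor T = F
~((~U & (L xor ~W)) xor (G | ~U)) = ~F = T
Hence S1 is true.

S2: Formalization: ((~G | L) nor (~U <-> W)) <-> ((G -> W) <-> W)

~G = ~F = T
~G | L = T | F = T
~U = ~F = T
~U <-> W = T <-> F = F
(~G | L) nor (~U <-> W) = T nor F = F
G -> W = F -> F = T
(G -> W) <-> W = T <-> F = F
((~G | L) nor (~U <-> W)) <-> ((G -> W) <-> W) = F <-> F = T
So S2 is true.

S3: This is ~(((~U nand W) -> L) -> (G <-> (L & ~U))).

~U = ~F = T
~U nand W = T nand F = T
(~U nand W) -> L = T -> F = F
~U = ~F = T
L & ~U = F & T = F
G <-> (L & ~U) = F <-> F = T
((~U nand W) -> L) -> (G <-> (L & ~U)) = F -> T = T
~(((~U nand W) -> L) -> (G <-> (L & ~U))) = ~T = F
So S3 is false.

Count: 2.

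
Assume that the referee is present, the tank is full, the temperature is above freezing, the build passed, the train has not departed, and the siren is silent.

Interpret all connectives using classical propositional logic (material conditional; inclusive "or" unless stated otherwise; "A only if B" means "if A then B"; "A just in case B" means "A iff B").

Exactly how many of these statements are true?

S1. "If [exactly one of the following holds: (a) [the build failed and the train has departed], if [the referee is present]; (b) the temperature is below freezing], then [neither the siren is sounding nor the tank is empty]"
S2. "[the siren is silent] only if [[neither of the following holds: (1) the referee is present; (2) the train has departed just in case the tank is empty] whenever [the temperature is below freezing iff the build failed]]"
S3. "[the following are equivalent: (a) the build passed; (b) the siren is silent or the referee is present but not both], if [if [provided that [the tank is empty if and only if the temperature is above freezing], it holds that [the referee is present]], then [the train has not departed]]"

Let P = "the referee is present" (T), S = "the build passed" (T), U = "the train has departed" (F), R = "the temperature is below freezing" (F), V = "the siren is sounding" (F), Q = "the tank is full" (T).

S1: Parsed as ((P → (¬S ∧ U)) ⊕ R) → (V ↓ ¬Q)

¬S = ¬T = F
¬S ∧ U = F ∧ F = F
P → (¬S ∧ U) = T → F = F
(P → (¬S ∧ U)) ⊕ R = F ⊕ F = F
¬Q = ¬T = F
V ↓ ¬Q = F ↓ F = T
((P → (¬S ∧ U)) ⊕ R) → (V ↓ ¬Q) = F → T = T
Thus S1 is true.

S2: Formalization: ¬V → ((R ↔ ¬S) → (P ↓ (U ↔ ¬Q)))

¬V = ¬F = T
¬S = ¬T = F
R ↔ ¬S = F ↔ F = T
¬Q = ¬T = F
U ↔ ¬Q = F ↔ F = T
P ↓ (U ↔ ¬Q) = T ↓ T = F
(R ↔ ¬S) → (P ↓ (U ↔ ¬Q)) = T → F = F
¬V → ((R ↔ ¬S) → (P ↓ (U ↔ ¬Q))) = T → F = F
Thus S2 is false.

S3: Formalization: (((¬Q ↔ ¬R) → P) → ¬U) → (S ↔ (¬V ⊕ P))

¬Q = ¬T = F
¬R = ¬F = T
¬Q ↔ ¬R = F ↔ T = F
(¬Q ↔ ¬R) → P = F → T = T
¬U = ¬F = T
((¬Q ↔ ¬R) → P) → ¬U = T → T = T
¬V = ¬F = T
¬V ⊕ P = T ⊕ T = F
S ↔ (¬V ⊕ P) = T ↔ F = F
(((¬Q ↔ ¬R) → P) → ¬U) → (S ↔ (¬V ⊕ P)) = T → F = F
So S3 is false.

1 of the 3 statements is true.

1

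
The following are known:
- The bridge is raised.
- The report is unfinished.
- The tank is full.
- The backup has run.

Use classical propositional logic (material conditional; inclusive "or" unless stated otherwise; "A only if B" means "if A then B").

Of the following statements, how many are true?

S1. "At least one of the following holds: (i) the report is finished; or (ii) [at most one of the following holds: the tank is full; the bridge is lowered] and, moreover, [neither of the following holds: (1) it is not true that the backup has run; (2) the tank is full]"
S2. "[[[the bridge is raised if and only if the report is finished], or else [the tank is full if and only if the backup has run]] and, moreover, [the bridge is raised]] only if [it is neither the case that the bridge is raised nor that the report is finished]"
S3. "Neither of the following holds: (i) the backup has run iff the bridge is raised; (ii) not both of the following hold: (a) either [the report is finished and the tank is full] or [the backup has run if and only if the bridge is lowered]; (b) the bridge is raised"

Let Q = "the report is finished" (F), R = "the tank is full" (T), P = "the bridge is raised" (T), S = "the backup has run" (T).

S1: In symbols: Q | ((R nand ~P) & (~S nor R))

~P = ~T = F
R nand ~P = T nand F = T
~S = ~T = F
~S nor R = F nor T = F
(R nand ~P) & (~S nor R) = T & F = F
Q | ((R nand ~P) & (~S nor R)) = F | F = F
Hence S1 is false.

S2: Parsed as (((P <-> Q) | (R <-> S)) & P) -> (P nor Q)

P <-> Q = T <-> F = F
R <-> S = T <-> T = T
(P <-> Q) | (R <-> S) = F | T = T
((P <-> Q) | (R <-> S)) & P = T & T = T
P nor Q = T nor F = F
(((P <-> Q) | (R <-> S)) & P) -> (P nor Q) = T -> F = F
So S2 is false.

S3: Parsed as (S <-> P) nor (((Q & R) | (S <-> ~P)) nand P)

S <-> P = T <-> T = T
Q & R = F & T = F
~P = ~T = F
S <-> ~P = T <-> F = F
(Q & R) | (S <-> ~P) = F | F = F
((Q & R) | (S <-> ~P)) nand P = F nand T = T
(S <-> P) nor (((Q & R) | (S <-> ~P)) nand P) = T nor T = F
So S3 is false.

0 of the 3 statements are true (none).

0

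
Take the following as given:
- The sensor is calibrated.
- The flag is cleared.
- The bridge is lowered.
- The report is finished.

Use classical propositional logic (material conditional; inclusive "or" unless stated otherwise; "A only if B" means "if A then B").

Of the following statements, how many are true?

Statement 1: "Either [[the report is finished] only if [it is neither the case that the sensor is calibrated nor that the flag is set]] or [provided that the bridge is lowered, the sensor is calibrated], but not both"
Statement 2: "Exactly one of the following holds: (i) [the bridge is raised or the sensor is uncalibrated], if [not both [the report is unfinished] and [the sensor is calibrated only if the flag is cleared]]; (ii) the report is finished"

Let S = "the report is finished" (True), P = "the sensor is calibrated" (True), Q = "the flag is set" (False), R = "the bridge is raised" (False).

Statement 1: Parsed as (S -> (P nor Q)) xor (not R -> P)

P nor Q = True nor False = False
S -> (P nor Q) = True -> False = False
not R = not False = True
not R -> P = True -> True = True
(S -> (P nor Q)) xor (not R -> P) = False xor True = True
Thus Statement 1 is true.

Statement 2: Parsed as ((not S nand (P -> not Q)) -> (R or not P)) xor S

not S = not True = False
not Q = not False = True
P -> not Q = True -> True = True
not S nand (P -> not Q) = False nand True = True
not P = not True = False
R or not P = False or False = False
(not S nand (P -> not Q)) -> (R or not P) = True -> False = False
((not S nand (P -> not Q)) -> (R or not P)) xor S = False xor True = True
Hence Statement 2 is true.

2 of the 2 statements are true (Statement 1, Statement 2).

2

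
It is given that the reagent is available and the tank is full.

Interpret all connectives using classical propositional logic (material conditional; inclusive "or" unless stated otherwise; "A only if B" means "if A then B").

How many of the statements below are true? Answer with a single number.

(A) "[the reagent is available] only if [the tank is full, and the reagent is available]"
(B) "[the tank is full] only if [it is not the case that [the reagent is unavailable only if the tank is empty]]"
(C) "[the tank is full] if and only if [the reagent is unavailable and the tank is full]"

1

Let P = "the reagent is available" (True), Q = "the tank is full" (True).

(A): In symbols: P -> (Q and P)

Q and P = True and True = True
P -> (Q and P) = True -> True = True
Hence (A) is true.

(B): In symbols: Q -> not (not P -> not Q)

not P = not True = False
not Q = not True = False
not P -> not Q = False -> False = True
not (not P -> not Q) = not True = False
Q -> not (not P -> not Q) = True -> False = False
So (B) is false.

(C): Parsed as Q iff (not P and Q)

not P = not True = False
not P and Q = False and True = False
Q iff (not P and Q) = True iff False = False
Thus (C) is false.

Count: 1.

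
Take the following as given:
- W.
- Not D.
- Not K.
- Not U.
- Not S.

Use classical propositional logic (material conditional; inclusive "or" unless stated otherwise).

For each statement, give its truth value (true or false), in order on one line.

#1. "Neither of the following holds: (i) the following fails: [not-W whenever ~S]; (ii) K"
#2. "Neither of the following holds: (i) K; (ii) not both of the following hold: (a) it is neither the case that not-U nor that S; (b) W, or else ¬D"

#1: In symbols: ~(~S -> ~W) nor K

~S = ~F = T
~W = ~T = F
~S -> ~W = T -> F = F
~(~S -> ~W) = ~F = T
~(~S -> ~W) nor K = T nor F = F
So #1 is false.

#2: In symbols: K nor ((~U nor S) nand (W | ~D))

~U = ~F = T
~U nor S = T nor F = F
~D = ~F = T
W | ~D = T | T = T
(~U nor S) nand (W | ~D) = F nand T = T
K nor ((~U nor S) nand (W | ~D)) = F nor T = F
So #2 is false.

#1 F; #2 F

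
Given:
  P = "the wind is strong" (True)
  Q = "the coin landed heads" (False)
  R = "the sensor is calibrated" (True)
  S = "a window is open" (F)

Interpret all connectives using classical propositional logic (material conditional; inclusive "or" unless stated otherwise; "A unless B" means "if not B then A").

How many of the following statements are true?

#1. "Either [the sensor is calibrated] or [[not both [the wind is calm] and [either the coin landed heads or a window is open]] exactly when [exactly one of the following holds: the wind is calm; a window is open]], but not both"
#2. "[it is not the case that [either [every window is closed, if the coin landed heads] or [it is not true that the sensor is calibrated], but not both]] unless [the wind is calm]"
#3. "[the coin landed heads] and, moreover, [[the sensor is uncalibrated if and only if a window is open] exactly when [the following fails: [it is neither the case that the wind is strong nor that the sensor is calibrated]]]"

1

#1: Parsed as R ⊕ ((¬P ↑ (Q ∨ S)) ↔ (¬P ⊕ S))

¬P = ¬T = F
Q ∨ S = F ∨ F = F
¬P ↑ (Q ∨ S) = F ↑ F = T
¬P = ¬T = F
¬P ⊕ S = F ⊕ F = F
(¬P ↑ (Q ∨ S)) ↔ (¬P ⊕ S) = T ↔ F = F
R ⊕ ((¬P ↑ (Q ∨ S)) ↔ (¬P ⊕ S)) = T ⊕ F = T
So #1 is true.

#2: Parsed as ¬((Q → ¬S) ⊕ ¬R) ∨ ¬P

¬S = ¬F = T
Q → ¬S = F → T = T
¬R = ¬T = F
(Q → ¬S) ⊕ ¬R = T ⊕ F = T
¬((Q → ¬S) ⊕ ¬R) = ¬T = F
¬P = ¬T = F
¬((Q → ¬S) ⊕ ¬R) ∨ ¬P = F ∨ F = F
Thus #2 is false.

#3: Formalization: Q ∧ ((¬R ↔ S) ↔ ¬(P ↓ R))

¬R = ¬T = F
¬R ↔ S = F ↔ F = T
P ↓ R = T ↓ T = F
¬(P ↓ R) = ¬F = T
(¬R ↔ S) ↔ ¬(P ↓ R) = T ↔ T = T
Q ∧ ((¬R ↔ S) ↔ ¬(P ↓ R)) = F ∧ T = F
So #3 is false.

True statements: 1 (#1).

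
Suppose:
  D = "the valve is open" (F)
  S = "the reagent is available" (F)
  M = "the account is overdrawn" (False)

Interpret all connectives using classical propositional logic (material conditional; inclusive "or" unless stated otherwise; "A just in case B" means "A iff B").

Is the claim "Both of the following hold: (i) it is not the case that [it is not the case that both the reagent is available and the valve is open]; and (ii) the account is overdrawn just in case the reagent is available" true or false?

false

Values: S=F, D=F, M=F.
Formalization: ~(S nand D) & (M <-> S)

S nand D = F nand F = T
~(S nand D) = ~T = F
M <-> S = F <-> F = T
~(S nand D) & (M <-> S) = F & T = F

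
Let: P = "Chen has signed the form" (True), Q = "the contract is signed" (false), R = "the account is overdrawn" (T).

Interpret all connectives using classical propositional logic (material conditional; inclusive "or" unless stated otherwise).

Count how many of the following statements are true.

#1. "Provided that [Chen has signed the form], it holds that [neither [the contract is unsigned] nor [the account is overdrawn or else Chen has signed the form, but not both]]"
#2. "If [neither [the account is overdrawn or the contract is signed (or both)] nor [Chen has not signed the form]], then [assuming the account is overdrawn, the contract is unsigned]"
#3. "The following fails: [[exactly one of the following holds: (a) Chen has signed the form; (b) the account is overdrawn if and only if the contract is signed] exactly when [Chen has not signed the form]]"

2

#1: Formalization: P -> (not Q nor (R xor P))

not Q = not False = True
R xor P = True xor True = False
not Q nor (R xor P) = True nor False = False
P -> (not Q nor (R xor P)) = True -> False = False
So #1 is false.

#2: Formalization: ((R or Q) nor not P) -> (R -> not Q)

R or Q = True or False = True
not P = not True = False
(R or Q) nor not P = True nor False = False
not Q = not False = True
R -> not Q = True -> True = True
((R or Q) nor not P) -> (R -> not Q) = False -> True = True
So #2 is true.

#3: In symbols: not ((P xor (R iff Q)) iff not P)

R iff Q = True iff False = False
P xor (R iff Q) = True xor False = True
not P = not True = False
(P xor (R iff Q)) iff not P = True iff False = False
not ((P xor (R iff Q)) iff not P) = not False = True
Thus #3 is true.

Count: 2.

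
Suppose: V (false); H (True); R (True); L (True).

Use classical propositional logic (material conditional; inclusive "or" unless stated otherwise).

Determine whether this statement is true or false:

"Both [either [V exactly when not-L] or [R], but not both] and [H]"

False

Values: V=F, L=T, R=T, H=T.
Parsed as ((V <-> ~L) xor R) & H

~L = ~T = F
V <-> ~L = F <-> F = T
(V <-> ~L) xor R = T xor T = F
((V <-> ~L) xor R) & H = F & T = F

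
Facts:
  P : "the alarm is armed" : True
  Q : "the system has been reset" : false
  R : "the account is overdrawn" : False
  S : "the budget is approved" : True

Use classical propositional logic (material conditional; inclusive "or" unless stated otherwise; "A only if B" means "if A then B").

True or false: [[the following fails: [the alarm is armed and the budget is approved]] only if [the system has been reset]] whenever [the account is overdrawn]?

The statement is true.

In symbols: R -> (not (P and S) -> Q)

P and S = True and True = True
not (P and S) = not True = False
not (P and S) -> Q = False -> False = True
R -> (not (P and S) -> Q) = False -> True = True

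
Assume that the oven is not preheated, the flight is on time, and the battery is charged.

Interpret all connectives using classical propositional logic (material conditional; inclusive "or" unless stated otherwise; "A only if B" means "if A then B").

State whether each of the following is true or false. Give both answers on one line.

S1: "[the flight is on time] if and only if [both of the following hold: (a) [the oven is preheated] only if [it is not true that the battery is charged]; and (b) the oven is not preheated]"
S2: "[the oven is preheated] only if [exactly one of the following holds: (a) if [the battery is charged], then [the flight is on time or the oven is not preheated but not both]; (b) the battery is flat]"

S1 true; S2 true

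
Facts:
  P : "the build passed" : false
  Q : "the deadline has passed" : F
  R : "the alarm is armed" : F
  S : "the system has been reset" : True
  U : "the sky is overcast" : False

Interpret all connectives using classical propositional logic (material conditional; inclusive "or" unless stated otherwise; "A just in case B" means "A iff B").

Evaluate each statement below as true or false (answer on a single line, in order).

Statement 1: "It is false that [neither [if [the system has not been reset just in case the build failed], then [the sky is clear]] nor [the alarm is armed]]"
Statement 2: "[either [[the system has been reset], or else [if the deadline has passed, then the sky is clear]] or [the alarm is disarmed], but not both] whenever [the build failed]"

Statement 1 T, Statement 2 F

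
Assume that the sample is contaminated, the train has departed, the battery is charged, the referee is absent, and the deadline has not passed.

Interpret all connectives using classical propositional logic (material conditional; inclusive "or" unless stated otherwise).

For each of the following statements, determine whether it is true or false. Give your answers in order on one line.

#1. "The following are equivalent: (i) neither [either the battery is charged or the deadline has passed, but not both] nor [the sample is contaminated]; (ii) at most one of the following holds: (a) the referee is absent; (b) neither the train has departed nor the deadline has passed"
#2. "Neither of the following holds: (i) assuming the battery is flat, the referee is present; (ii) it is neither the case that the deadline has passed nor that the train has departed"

Let D = "the battery is charged" (T), G = "the deadline has passed" (F), M = "the sample is contaminated" (T), R = "the referee is present" (F), H = "the train has departed" (T).

#1: In symbols: ((D xor G) nor M) <-> (~R nand (H nor G))

D xor G = T xor F = T
(D xor G) nor M = T nor T = F
~R = ~F = T
H nor G = T nor F = F
~R nand (H nor G) = T nand F = T
((D xor G) nor M) <-> (~R nand (H nor G)) = F <-> T = F
Thus #1 is false.

#2: This is (~D -> R) nor (G nor H).

~D = ~T = F
~D -> R = F -> F = T
G nor H = F nor T = F
(~D -> R) nor (G nor H) = T nor F = F
Hence #2 is false.

#1 false, #2 false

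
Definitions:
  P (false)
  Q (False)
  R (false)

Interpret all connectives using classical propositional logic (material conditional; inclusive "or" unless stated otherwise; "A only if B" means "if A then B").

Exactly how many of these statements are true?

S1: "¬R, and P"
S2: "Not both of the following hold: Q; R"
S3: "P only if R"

2

S1: In symbols: ¬R ∧ P

¬R = ¬F = T
¬R ∧ P = T ∧ F = F
Thus S1 is false.

S2: Parsed as Q ↑ R

Q ↑ R = F ↑ F = T
Hence S2 is true.

S3: This is P → R.

P → R = F → F = T
Hence S3 is true.

2 of the 3 statements are true (S2, S3).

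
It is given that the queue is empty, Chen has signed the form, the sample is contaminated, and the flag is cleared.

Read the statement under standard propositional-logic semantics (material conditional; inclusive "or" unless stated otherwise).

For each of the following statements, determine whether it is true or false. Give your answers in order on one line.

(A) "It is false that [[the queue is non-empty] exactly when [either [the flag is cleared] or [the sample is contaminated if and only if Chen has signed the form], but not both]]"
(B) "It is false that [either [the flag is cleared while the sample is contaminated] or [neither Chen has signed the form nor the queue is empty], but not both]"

Let P = "the queue is empty" (T), S = "the flag is set" (F), R = "the sample is contaminated" (T), Q = "Chen has signed the form" (T).

(A): Parsed as ¬(¬P ↔ (¬S ⊕ (R ↔ Q)))

¬P = ¬T = F
¬S = ¬F = T
R ↔ Q = T ↔ T = T
¬S ⊕ (R ↔ Q) = T ⊕ T = F
¬P ↔ (¬S ⊕ (R ↔ Q)) = F ↔ F = T
¬(¬P ↔ (¬S ⊕ (R ↔ Q))) = ¬T = F
Hence (A) is false.

(B): Formalization: ¬((¬S ∧ R) ⊕ (Q ↓ P))

¬S = ¬F = T
¬S ∧ R = T ∧ T = T
Q ↓ P = T ↓ T = F
(¬S ∧ R) ⊕ (Q ↓ P) = T ⊕ F = T
¬((¬S ∧ R) ⊕ (Q ↓ P)) = ¬T = F
Thus (B) is false.

(A) F; (B) F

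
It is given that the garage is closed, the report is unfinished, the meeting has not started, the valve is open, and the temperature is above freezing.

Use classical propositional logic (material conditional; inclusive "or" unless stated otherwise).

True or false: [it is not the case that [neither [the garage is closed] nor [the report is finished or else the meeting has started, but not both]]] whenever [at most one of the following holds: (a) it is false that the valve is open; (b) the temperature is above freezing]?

Let S = "the valve is open" (T), U = "the temperature is below freezing" (F), P = "the garage is closed" (T), Q = "the report is finished" (F), R = "the meeting has started" (F).
Formalization: (¬S ↑ ¬U) → ¬(P ↓ (Q ⊕ R))

¬S = ¬T = F
¬U = ¬F = T
¬S ↑ ¬U = F ↑ T = T
Q ⊕ R = F ⊕ F = F
P ↓ (Q ⊕ R) = T ↓ F = F
¬(P ↓ (Q ⊕ R)) = ¬F = T
(¬S ↑ ¬U) → ¬(P ↓ (Q ⊕ R)) = T → T = T

The statement is true.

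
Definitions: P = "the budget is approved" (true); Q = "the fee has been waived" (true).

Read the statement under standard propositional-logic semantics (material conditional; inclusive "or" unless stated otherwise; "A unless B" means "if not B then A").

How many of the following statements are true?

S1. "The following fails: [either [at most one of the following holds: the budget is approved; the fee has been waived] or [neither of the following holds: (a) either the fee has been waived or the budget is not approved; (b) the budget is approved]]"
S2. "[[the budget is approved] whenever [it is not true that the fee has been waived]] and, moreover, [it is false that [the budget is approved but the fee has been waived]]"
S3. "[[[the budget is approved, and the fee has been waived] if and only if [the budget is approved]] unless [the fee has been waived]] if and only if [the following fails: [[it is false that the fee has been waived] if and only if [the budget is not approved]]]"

S1: In symbols: ~((P nand Q) | ((Q | ~P) nor P))

P nand Q = T nand T = F
~P = ~T = F
Q | ~P = T | F = T
(Q | ~P) nor P = T nor T = F
(P nand Q) | ((Q | ~P) nor P) = F | F = F
~((P nand Q) | ((Q | ~P) nor P)) = ~F = T
Hence S1 is true.

S2: In symbols: (~Q -> P) & ~(P & Q)

~Q = ~T = F
~Q -> P = F -> T = T
P & Q = T & T = T
~(P & Q) = ~T = F
(~Q -> P) & ~(P & Q) = T & F = F
Hence S2 is false.

S3: This is (((P & Q) <-> P) | Q) <-> ~(~Q <-> ~P).

P & Q = T & T = T
(P & Q) <-> P = T <-> T = T
((P & Q) <-> P) | Q = T | T = T
~Q = ~T = F
~P = ~T = F
~Q <-> ~P = F <-> F = T
~(~Q <-> ~P) = ~T = F
(((P & Q) <-> P) | Q) <-> ~(~Q <-> ~P) = T <-> F = F
Hence S3 is false.

Count: 1.

1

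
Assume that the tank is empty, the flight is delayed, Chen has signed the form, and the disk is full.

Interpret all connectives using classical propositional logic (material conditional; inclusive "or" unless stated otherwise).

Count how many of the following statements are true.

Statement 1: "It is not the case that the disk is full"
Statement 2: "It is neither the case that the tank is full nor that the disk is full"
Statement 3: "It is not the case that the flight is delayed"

0

Let D = "the disk is full" (True), R = "the tank is full" (False), W = "the flight is delayed" (True).

Statement 1: Parsed as not D

not D = not True = False
Thus Statement 1 is false.

Statement 2: This is R nor D.

R nor D = False nor True = False
Thus Statement 2 is false.

Statement 3: In symbols: not W

not W = not True = False
Hence Statement 3 is false.

True statements: 0 (none).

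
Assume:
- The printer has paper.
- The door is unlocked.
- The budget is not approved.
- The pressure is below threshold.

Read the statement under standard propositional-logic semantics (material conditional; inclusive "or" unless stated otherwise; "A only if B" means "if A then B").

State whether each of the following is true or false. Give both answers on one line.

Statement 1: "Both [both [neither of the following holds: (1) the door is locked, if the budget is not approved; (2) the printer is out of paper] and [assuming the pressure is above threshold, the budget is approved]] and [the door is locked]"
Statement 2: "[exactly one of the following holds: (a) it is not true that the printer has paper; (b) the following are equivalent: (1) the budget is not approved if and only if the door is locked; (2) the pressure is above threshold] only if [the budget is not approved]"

Let P = "the budget is approved" (F), N = "the door is locked" (F), D = "the printer has paper" (T), G = "the pressure is above threshold" (F).

Statement 1: Formalization: (((~P -> N) nor ~D) & (G -> P)) & N

~P = ~F = T
~P -> N = T -> F = F
~D = ~T = F
(~P -> N) nor ~D = F nor F = T
G -> P = F -> F = T
((~P -> N) nor ~D) & (G -> P) = T & T = T
(((~P -> N) nor ~D) & (G -> P)) & N = T & F = F
Thus Statement 1 is false.

Statement 2: Formalization: (~D xor ((~P <-> N) <-> G)) -> ~P

~D = ~T = F
~P = ~F = T
~P <-> N = T <-> F = F
(~P <-> N) <-> G = F <-> F = T
~D xor ((~P <-> N) <-> G) = F xor T = T
~P = ~F = T
(~D xor ((~P <-> N) <-> G)) -> ~P = T -> T = T
Hence Statement 2 is true.

Statement 1 F; Statement 2 T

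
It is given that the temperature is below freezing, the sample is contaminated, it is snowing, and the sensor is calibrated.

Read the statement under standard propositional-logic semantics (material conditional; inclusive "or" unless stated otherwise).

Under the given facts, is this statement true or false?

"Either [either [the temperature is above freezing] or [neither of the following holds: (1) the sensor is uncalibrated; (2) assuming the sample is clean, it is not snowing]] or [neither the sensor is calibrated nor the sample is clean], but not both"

false

Let P = "the temperature is below freezing" (T), S = "the sensor is calibrated" (T), Q = "the sample is contaminated" (T), R = "it is snowing" (T).
Formalization: (~P | (~S nor (~Q -> ~R))) xor (S nor ~Q)

~P = ~T = F
~S = ~T = F
~Q = ~T = F
~R = ~T = F
~Q -> ~R = F -> F = T
~S nor (~Q -> ~R) = F nor T = F
~P | (~S nor (~Q -> ~R)) = F | F = F
~Q = ~T = F
S nor ~Q = T nor F = F
(~P | (~S nor (~Q -> ~R))) xor (S nor ~Q) = F xor F = F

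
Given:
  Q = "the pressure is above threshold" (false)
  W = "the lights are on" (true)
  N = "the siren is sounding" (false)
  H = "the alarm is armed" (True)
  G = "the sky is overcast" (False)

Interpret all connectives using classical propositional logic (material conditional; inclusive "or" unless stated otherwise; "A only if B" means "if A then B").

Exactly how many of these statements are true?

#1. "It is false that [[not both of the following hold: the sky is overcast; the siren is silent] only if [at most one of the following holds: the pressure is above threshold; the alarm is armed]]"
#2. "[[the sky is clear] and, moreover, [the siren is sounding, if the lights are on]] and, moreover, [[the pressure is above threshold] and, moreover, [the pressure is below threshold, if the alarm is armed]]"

0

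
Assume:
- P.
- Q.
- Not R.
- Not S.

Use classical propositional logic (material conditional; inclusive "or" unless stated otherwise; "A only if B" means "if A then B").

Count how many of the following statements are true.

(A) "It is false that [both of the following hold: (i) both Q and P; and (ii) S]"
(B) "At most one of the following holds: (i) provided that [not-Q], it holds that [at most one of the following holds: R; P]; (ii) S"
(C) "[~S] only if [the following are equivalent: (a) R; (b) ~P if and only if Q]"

(A): In symbols: ~((Q & P) & S)

Q & P = T & T = T
(Q & P) & S = T & F = F
~((Q & P) & S) = ~F = T
Hence (A) is true.

(B): In symbols: (~Q -> (R nand P)) nand S

~Q = ~T = F
R nand P = F nand T = T
~Q -> (R nand P) = F -> T = T
(~Q -> (R nand P)) nand S = T nand F = T
So (B) is true.

(C): Formalization: ~S -> (R <-> (~P <-> Q))

~S = ~F = T
~P = ~T = F
~P <-> Q = F <-> T = F
R <-> (~P <-> Q) = F <-> F = T
~S -> (R <-> (~P <-> Q)) = T -> T = T
So (C) is true.

Count: 3.

3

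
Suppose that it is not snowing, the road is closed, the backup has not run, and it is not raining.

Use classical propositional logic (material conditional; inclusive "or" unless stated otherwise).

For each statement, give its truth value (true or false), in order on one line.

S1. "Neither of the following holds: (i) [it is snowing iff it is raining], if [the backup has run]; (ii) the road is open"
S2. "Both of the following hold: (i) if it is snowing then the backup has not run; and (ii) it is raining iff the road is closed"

Let R = "the backup has run" (False), P = "it is snowing" (False), S = "it is raining" (False), Q = "the road is closed" (True).

S1: This is (R -> (P iff S)) nor not Q.

P iff S = False iff False = True
R -> (P iff S) = False -> True = True
not Q = not True = False
(R -> (P iff S)) nor not Q = True nor False = False
Hence S1 is false.

S2: Parsed as (P -> not R) and (S iff Q)

not R = not False = True
P -> not R = False -> True = True
S iff Q = False iff True = False
(P -> not R) and (S iff Q) = True and False = False
So S2 is false.

S1 F; S2 F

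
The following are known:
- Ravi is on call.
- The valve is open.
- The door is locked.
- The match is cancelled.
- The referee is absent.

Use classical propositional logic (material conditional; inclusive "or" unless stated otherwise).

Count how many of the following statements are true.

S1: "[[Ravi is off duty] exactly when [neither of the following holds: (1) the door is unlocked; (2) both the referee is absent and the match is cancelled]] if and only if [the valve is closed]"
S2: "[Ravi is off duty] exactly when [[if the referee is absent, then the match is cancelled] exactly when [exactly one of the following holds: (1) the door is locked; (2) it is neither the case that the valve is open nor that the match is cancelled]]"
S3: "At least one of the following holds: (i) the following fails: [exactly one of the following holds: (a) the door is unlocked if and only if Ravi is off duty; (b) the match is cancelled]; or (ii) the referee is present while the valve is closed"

Let P = "Ravi is on call" (T), R = "the door is locked" (T), U = "the referee is present" (F), S = "the match is cancelled" (T), Q = "the valve is open" (T).

S1: Formalization: (~P <-> (~R nor (~U & S))) <-> ~Q

~P = ~T = F
~R = ~T = F
~U = ~F = T
~U & S = T & T = T
~R nor (~U & S) = F nor T = F
~P <-> (~R nor (~U & S)) = F <-> F = T
~Q = ~T = F
(~P <-> (~R nor (~U & S))) <-> ~Q = T <-> F = F
Thus S1 is false.

S2: In symbols: ~P <-> ((~U -> S) <-> (R xor (Q nor S)))

~P = ~T = F
~U = ~F = T
~U -> S = T -> T = T
Q nor S = T nor T = F
R xor (Q nor S) = T xor F = T
(~U -> S) <-> (R xor (Q nor S)) = T <-> T = T
~P <-> ((~U -> S) <-> (R xor (Q nor S))) = F <-> T = F
Hence S2 is false.

S3: Formalization: ~((~R <-> ~P) xor S) | (U & ~Q)

~R = ~T = F
~P = ~T = F
~R <-> ~P = F <-> F = T
(~R <-> ~P) xor S = T xor T = F
~((~R <-> ~P) xor S) = ~F = T
~Q = ~T = F
U & ~Q = F & F = F
~((~R <-> ~P) xor S) | (U & ~Q) = T | F = T
Hence S3 is true.

True statements: 1.

1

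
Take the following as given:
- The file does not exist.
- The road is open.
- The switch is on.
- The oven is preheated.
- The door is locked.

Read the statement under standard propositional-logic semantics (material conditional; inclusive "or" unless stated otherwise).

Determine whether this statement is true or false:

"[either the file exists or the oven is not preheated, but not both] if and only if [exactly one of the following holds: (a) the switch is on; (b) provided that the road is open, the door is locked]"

Let S = "the file exists" (F), Q = "the oven is preheated" (T), M = "the switch is on" (T), V = "the road is closed" (F), D = "the door is locked" (T).
Formalization: (S xor ~Q) <-> (M xor (~V -> D))

~Q = ~T = F
S xor ~Q = F xor F = F
~V = ~F = T
~V -> D = T -> T = T
M xor (~V -> D) = T xor T = F
(S xor ~Q) <-> (M xor (~V -> D)) = F <-> F = T

The statement is true.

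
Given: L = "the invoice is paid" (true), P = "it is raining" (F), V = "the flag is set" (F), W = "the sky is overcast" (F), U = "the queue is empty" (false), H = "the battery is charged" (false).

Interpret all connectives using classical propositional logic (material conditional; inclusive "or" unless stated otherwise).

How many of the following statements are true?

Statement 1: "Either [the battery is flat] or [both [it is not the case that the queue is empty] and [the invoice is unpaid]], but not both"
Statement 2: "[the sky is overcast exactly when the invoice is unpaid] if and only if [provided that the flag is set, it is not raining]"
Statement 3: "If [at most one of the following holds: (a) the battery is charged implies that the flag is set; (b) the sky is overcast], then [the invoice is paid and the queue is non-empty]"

Statement 1: In symbols: ¬H ⊕ (¬U ∧ ¬L)

¬H = ¬F = T
¬U = ¬F = T
¬L = ¬T = F
¬U ∧ ¬L = T ∧ F = F
¬H ⊕ (¬U ∧ ¬L) = T ⊕ F = T
Hence Statement 1 is true.

Statement 2: Formalization: (W ↔ ¬L) ↔ (V → ¬P)

¬L = ¬T = F
W ↔ ¬L = F ↔ F = T
¬P = ¬F = T
V → ¬P = F → T = T
(W ↔ ¬L) ↔ (V → ¬P) = T ↔ T = T
Hence Statement 2 is true.

Statement 3: Parsed as ((H → V) ↑ W) → (L ∧ ¬U)

H → V = F → F = T
(H → V) ↑ W = T ↑ F = T
¬U = ¬F = T
L ∧ ¬U = T ∧ T = T
((H → V) ↑ W) → (L ∧ ¬U) = T → T = T
Thus Statement 3 is true.

3 of the 3 statements are true (Statement 1, Statement 2, Statement 3).

3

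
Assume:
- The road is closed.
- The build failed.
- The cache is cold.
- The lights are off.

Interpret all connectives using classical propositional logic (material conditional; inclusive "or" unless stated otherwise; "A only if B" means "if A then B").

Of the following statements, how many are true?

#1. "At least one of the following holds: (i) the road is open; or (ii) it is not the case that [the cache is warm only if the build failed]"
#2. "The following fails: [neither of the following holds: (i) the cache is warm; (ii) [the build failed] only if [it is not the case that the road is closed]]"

Let P = "the road is closed" (T), R = "the cache is warm" (F), Q = "the build passed" (F).

#1: This is ¬P ∨ ¬(R → ¬Q).

¬P = ¬T = F
¬Q = ¬F = T
R → ¬Q = F → T = T
¬(R → ¬Q) = ¬T = F
¬P ∨ ¬(R → ¬Q) = F ∨ F = F
Hence #1 is false.

#2: This is ¬(R ↓ (¬Q → ¬P)).

¬Q = ¬F = T
¬P = ¬T = F
¬Q → ¬P = T → F = F
R ↓ (¬Q → ¬P) = F ↓ F = T
¬(R ↓ (¬Q → ¬P)) = ¬T = F
Thus #2 is false.

0 of the 2 statements are true (none).

0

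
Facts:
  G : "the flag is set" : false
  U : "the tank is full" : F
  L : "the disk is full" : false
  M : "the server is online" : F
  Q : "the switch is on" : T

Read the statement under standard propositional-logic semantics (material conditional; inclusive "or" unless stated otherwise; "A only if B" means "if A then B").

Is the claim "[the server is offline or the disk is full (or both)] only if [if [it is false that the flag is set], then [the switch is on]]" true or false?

The statement is true.

This is (not M or L) -> (not G -> Q).

not M = not False = True
not M or L = True or False = True
not G = not False = True
not G -> Q = True -> True = True
(not M or L) -> (not G -> Q) = True -> True = True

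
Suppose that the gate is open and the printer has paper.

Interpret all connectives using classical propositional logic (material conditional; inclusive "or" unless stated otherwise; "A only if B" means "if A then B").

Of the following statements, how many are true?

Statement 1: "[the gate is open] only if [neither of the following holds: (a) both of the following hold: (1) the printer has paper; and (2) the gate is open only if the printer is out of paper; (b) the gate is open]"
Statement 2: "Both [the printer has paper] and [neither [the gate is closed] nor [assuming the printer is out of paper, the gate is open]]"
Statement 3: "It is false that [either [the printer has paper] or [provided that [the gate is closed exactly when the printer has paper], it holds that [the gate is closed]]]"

0

Let P = "the gate is open" (True), Q = "the printer has paper" (True).

Statement 1: In symbols: P -> ((Q and (P -> not Q)) nor P)

not Q = not True = False
P -> not Q = True -> False = False
Q and (P -> not Q) = True and False = False
(Q and (P -> not Q)) nor P = False nor True = False
P -> ((Q and (P -> not Q)) nor P) = True -> False = False
So Statement 1 is false.

Statement 2: In symbols: Q and (not P nor (not Q -> P))

not P = not True = False
not Q = not True = False
not Q -> P = False -> True = True
not P nor (not Q -> P) = False nor True = False
Q and (not P nor (not Q -> P)) = True and False = False
Thus Statement 2 is false.

Statement 3: Formalization: not (Q or ((not P iff Q) -> not P))

not P = not True = False
not P iff Q = False iff True = False
not P = not True = False
(not P iff Q) -> not P = False -> False = True
Q or ((not P iff Q) -> not P) = True or True = True
not (Q or ((not P iff Q) -> not P)) = not True = False
Hence Statement 3 is false.

True statements: 0 (none).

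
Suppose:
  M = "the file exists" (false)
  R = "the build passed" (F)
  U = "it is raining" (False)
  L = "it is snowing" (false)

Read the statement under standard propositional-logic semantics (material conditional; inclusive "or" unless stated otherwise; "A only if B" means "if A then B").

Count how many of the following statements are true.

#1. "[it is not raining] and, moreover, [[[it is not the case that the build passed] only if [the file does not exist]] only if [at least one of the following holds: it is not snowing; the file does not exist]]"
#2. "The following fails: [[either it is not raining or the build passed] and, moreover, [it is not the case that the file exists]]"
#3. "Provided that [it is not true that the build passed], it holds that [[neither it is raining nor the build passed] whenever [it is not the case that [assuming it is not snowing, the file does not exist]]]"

#1: This is ~U & ((~R -> ~M) -> (~L | ~M)).

~U = ~F = T
~R = ~F = T
~M = ~F = T
~R -> ~M = T -> T = T
~L = ~F = T
~M = ~F = T
~L | ~M = T | T = T
(~R -> ~M) -> (~L | ~M) = T -> T = T
~U & ((~R -> ~M) -> (~L | ~M)) = T & T = T
So #1 is true.

#2: Parsed as ~((~U | R) & ~M)

~U = ~F = T
~U | R = T | F = T
~M = ~F = T
(~U | R) & ~M = T & T = T
~((~U | R) & ~M) = ~T = F
Thus #2 is false.

#3: Formalization: ~R -> (~(~L -> ~M) -> (U nor R))

~R = ~F = T
~L = ~F = T
~M = ~F = T
~L -> ~M = T -> T = T
~(~L -> ~M) = ~T = F
U nor R = F nor F = T
~(~L -> ~M) -> (U nor R) = F -> T = T
~R -> (~(~L -> ~M) -> (U nor R)) = T -> T = T
Hence #3 is true.

Count: 2.

2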